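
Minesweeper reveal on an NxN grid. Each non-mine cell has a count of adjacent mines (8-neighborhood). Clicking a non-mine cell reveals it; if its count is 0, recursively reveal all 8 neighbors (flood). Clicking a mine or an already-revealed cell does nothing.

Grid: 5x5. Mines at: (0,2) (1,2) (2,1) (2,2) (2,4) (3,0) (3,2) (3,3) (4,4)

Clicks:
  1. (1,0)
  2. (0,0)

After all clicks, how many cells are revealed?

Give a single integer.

Answer: 4

Derivation:
Click 1 (1,0) count=1: revealed 1 new [(1,0)] -> total=1
Click 2 (0,0) count=0: revealed 3 new [(0,0) (0,1) (1,1)] -> total=4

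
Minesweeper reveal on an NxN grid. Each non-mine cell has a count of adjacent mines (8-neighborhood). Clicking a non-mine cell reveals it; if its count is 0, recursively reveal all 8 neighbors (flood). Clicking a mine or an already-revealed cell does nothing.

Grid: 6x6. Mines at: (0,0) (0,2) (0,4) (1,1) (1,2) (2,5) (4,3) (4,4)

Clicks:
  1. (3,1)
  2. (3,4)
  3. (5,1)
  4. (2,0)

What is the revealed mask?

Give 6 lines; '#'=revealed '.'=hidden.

Answer: ......
......
###...
###.#.
###...
###...

Derivation:
Click 1 (3,1) count=0: revealed 12 new [(2,0) (2,1) (2,2) (3,0) (3,1) (3,2) (4,0) (4,1) (4,2) (5,0) (5,1) (5,2)] -> total=12
Click 2 (3,4) count=3: revealed 1 new [(3,4)] -> total=13
Click 3 (5,1) count=0: revealed 0 new [(none)] -> total=13
Click 4 (2,0) count=1: revealed 0 new [(none)] -> total=13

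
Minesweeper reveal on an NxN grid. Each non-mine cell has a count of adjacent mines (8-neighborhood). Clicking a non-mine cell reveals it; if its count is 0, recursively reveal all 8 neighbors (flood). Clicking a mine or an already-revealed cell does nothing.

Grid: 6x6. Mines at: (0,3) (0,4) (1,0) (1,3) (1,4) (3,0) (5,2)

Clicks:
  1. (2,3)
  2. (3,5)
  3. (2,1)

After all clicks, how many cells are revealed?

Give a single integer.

Answer: 18

Derivation:
Click 1 (2,3) count=2: revealed 1 new [(2,3)] -> total=1
Click 2 (3,5) count=0: revealed 17 new [(2,1) (2,2) (2,4) (2,5) (3,1) (3,2) (3,3) (3,4) (3,5) (4,1) (4,2) (4,3) (4,4) (4,5) (5,3) (5,4) (5,5)] -> total=18
Click 3 (2,1) count=2: revealed 0 new [(none)] -> total=18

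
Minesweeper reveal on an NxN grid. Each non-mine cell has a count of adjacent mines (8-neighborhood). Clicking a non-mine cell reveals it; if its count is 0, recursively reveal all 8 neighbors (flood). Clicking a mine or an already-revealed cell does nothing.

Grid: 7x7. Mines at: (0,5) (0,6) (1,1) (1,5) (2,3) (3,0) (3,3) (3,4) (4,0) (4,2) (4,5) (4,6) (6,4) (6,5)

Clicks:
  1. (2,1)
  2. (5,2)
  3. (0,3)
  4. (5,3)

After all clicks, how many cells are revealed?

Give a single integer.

Click 1 (2,1) count=2: revealed 1 new [(2,1)] -> total=1
Click 2 (5,2) count=1: revealed 1 new [(5,2)] -> total=2
Click 3 (0,3) count=0: revealed 6 new [(0,2) (0,3) (0,4) (1,2) (1,3) (1,4)] -> total=8
Click 4 (5,3) count=2: revealed 1 new [(5,3)] -> total=9

Answer: 9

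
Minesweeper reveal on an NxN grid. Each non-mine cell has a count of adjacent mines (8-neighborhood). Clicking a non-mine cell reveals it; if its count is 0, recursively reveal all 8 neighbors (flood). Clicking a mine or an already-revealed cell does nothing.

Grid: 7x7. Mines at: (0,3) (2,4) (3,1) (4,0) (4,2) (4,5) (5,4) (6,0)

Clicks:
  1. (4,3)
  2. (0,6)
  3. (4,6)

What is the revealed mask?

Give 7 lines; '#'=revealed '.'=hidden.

Click 1 (4,3) count=2: revealed 1 new [(4,3)] -> total=1
Click 2 (0,6) count=0: revealed 10 new [(0,4) (0,5) (0,6) (1,4) (1,5) (1,6) (2,5) (2,6) (3,5) (3,6)] -> total=11
Click 3 (4,6) count=1: revealed 1 new [(4,6)] -> total=12

Answer: ....###
....###
.....##
.....##
...#..#
.......
.......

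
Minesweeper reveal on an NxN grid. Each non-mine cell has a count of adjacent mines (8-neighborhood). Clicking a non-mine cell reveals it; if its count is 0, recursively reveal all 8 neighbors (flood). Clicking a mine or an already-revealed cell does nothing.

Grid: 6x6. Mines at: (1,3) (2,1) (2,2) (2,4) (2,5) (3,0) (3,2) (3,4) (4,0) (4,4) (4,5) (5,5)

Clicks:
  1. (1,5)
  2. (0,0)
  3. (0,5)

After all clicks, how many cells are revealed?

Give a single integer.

Answer: 10

Derivation:
Click 1 (1,5) count=2: revealed 1 new [(1,5)] -> total=1
Click 2 (0,0) count=0: revealed 6 new [(0,0) (0,1) (0,2) (1,0) (1,1) (1,2)] -> total=7
Click 3 (0,5) count=0: revealed 3 new [(0,4) (0,5) (1,4)] -> total=10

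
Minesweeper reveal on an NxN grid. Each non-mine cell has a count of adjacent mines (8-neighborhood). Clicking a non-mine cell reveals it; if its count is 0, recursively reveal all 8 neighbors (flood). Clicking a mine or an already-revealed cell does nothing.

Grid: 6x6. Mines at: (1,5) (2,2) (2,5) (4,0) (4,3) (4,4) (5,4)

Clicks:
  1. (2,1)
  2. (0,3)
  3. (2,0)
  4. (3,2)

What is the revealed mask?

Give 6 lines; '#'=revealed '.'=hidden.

Click 1 (2,1) count=1: revealed 1 new [(2,1)] -> total=1
Click 2 (0,3) count=0: revealed 13 new [(0,0) (0,1) (0,2) (0,3) (0,4) (1,0) (1,1) (1,2) (1,3) (1,4) (2,0) (3,0) (3,1)] -> total=14
Click 3 (2,0) count=0: revealed 0 new [(none)] -> total=14
Click 4 (3,2) count=2: revealed 1 new [(3,2)] -> total=15

Answer: #####.
#####.
##....
###...
......
......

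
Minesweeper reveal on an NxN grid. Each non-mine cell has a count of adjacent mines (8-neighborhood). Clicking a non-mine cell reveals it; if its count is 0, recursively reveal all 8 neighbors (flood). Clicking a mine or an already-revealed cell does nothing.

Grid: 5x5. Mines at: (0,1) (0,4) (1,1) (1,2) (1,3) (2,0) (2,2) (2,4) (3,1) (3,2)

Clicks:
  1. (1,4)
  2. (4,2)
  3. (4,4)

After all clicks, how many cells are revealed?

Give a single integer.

Answer: 6

Derivation:
Click 1 (1,4) count=3: revealed 1 new [(1,4)] -> total=1
Click 2 (4,2) count=2: revealed 1 new [(4,2)] -> total=2
Click 3 (4,4) count=0: revealed 4 new [(3,3) (3,4) (4,3) (4,4)] -> total=6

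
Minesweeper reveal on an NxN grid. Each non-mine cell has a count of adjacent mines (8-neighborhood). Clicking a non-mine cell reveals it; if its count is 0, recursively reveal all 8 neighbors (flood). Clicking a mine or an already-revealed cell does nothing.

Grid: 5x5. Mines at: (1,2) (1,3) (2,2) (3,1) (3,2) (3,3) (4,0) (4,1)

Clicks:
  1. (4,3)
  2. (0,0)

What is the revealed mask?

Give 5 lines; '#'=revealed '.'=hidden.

Answer: ##...
##...
##...
.....
...#.

Derivation:
Click 1 (4,3) count=2: revealed 1 new [(4,3)] -> total=1
Click 2 (0,0) count=0: revealed 6 new [(0,0) (0,1) (1,0) (1,1) (2,0) (2,1)] -> total=7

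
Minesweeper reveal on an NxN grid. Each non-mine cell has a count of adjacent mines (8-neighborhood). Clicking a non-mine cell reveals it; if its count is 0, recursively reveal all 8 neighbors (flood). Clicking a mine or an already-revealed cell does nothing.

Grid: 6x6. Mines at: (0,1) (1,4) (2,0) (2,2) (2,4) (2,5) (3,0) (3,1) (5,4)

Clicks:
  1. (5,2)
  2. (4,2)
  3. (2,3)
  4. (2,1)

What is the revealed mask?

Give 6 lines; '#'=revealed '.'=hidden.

Answer: ......
......
.#.#..
......
####..
####..

Derivation:
Click 1 (5,2) count=0: revealed 8 new [(4,0) (4,1) (4,2) (4,3) (5,0) (5,1) (5,2) (5,3)] -> total=8
Click 2 (4,2) count=1: revealed 0 new [(none)] -> total=8
Click 3 (2,3) count=3: revealed 1 new [(2,3)] -> total=9
Click 4 (2,1) count=4: revealed 1 new [(2,1)] -> total=10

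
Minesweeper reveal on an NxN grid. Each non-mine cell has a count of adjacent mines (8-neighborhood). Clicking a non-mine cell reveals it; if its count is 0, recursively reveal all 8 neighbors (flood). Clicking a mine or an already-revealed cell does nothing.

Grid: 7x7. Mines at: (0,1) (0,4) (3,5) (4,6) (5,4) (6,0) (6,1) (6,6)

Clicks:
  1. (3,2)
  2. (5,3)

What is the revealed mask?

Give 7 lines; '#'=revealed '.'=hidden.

Click 1 (3,2) count=0: revealed 24 new [(1,0) (1,1) (1,2) (1,3) (1,4) (2,0) (2,1) (2,2) (2,3) (2,4) (3,0) (3,1) (3,2) (3,3) (3,4) (4,0) (4,1) (4,2) (4,3) (4,4) (5,0) (5,1) (5,2) (5,3)] -> total=24
Click 2 (5,3) count=1: revealed 0 new [(none)] -> total=24

Answer: .......
#####..
#####..
#####..
#####..
####...
.......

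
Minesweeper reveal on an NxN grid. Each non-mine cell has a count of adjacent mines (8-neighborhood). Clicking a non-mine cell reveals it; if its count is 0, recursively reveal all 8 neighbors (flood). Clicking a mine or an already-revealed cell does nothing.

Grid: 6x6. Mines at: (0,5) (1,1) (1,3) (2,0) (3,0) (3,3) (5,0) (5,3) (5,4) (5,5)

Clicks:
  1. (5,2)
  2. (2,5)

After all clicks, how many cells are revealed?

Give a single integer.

Click 1 (5,2) count=1: revealed 1 new [(5,2)] -> total=1
Click 2 (2,5) count=0: revealed 8 new [(1,4) (1,5) (2,4) (2,5) (3,4) (3,5) (4,4) (4,5)] -> total=9

Answer: 9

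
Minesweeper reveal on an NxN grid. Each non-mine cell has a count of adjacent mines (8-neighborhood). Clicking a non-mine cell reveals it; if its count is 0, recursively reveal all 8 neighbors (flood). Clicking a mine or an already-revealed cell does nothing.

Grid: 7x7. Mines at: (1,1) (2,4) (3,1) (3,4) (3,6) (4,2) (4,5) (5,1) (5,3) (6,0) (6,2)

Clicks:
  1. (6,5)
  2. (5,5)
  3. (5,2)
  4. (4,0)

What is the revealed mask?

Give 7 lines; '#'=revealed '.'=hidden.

Click 1 (6,5) count=0: revealed 6 new [(5,4) (5,5) (5,6) (6,4) (6,5) (6,6)] -> total=6
Click 2 (5,5) count=1: revealed 0 new [(none)] -> total=6
Click 3 (5,2) count=4: revealed 1 new [(5,2)] -> total=7
Click 4 (4,0) count=2: revealed 1 new [(4,0)] -> total=8

Answer: .......
.......
.......
.......
#......
..#.###
....###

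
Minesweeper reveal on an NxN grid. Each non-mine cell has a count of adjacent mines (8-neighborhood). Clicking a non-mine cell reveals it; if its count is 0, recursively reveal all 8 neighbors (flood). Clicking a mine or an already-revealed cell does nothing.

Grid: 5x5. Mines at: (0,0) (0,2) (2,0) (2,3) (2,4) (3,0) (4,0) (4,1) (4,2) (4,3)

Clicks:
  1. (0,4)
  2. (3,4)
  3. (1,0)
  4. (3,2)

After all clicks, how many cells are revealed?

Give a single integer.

Answer: 7

Derivation:
Click 1 (0,4) count=0: revealed 4 new [(0,3) (0,4) (1,3) (1,4)] -> total=4
Click 2 (3,4) count=3: revealed 1 new [(3,4)] -> total=5
Click 3 (1,0) count=2: revealed 1 new [(1,0)] -> total=6
Click 4 (3,2) count=4: revealed 1 new [(3,2)] -> total=7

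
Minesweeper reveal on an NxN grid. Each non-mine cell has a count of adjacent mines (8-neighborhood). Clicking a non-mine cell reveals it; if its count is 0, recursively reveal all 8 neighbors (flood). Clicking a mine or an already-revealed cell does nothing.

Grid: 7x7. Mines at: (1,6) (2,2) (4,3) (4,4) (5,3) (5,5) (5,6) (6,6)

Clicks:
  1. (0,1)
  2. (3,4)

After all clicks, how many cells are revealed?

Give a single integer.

Click 1 (0,1) count=0: revealed 32 new [(0,0) (0,1) (0,2) (0,3) (0,4) (0,5) (1,0) (1,1) (1,2) (1,3) (1,4) (1,5) (2,0) (2,1) (2,3) (2,4) (2,5) (3,0) (3,1) (3,2) (3,3) (3,4) (3,5) (4,0) (4,1) (4,2) (5,0) (5,1) (5,2) (6,0) (6,1) (6,2)] -> total=32
Click 2 (3,4) count=2: revealed 0 new [(none)] -> total=32

Answer: 32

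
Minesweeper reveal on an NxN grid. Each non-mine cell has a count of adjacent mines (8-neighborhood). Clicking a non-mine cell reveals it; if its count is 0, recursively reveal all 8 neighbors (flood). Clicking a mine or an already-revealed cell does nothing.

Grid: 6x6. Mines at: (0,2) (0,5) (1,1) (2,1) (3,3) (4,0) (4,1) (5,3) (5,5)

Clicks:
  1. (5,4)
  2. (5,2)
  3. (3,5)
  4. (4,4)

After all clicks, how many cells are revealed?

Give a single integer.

Click 1 (5,4) count=2: revealed 1 new [(5,4)] -> total=1
Click 2 (5,2) count=2: revealed 1 new [(5,2)] -> total=2
Click 3 (3,5) count=0: revealed 8 new [(1,4) (1,5) (2,4) (2,5) (3,4) (3,5) (4,4) (4,5)] -> total=10
Click 4 (4,4) count=3: revealed 0 new [(none)] -> total=10

Answer: 10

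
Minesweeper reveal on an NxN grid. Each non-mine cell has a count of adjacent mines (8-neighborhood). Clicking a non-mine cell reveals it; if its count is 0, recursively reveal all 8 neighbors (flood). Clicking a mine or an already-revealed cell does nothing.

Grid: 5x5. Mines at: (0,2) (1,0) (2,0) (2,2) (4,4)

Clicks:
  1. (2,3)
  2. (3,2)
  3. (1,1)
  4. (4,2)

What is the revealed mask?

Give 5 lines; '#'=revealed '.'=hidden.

Answer: .....
.#...
...#.
####.
####.

Derivation:
Click 1 (2,3) count=1: revealed 1 new [(2,3)] -> total=1
Click 2 (3,2) count=1: revealed 1 new [(3,2)] -> total=2
Click 3 (1,1) count=4: revealed 1 new [(1,1)] -> total=3
Click 4 (4,2) count=0: revealed 7 new [(3,0) (3,1) (3,3) (4,0) (4,1) (4,2) (4,3)] -> total=10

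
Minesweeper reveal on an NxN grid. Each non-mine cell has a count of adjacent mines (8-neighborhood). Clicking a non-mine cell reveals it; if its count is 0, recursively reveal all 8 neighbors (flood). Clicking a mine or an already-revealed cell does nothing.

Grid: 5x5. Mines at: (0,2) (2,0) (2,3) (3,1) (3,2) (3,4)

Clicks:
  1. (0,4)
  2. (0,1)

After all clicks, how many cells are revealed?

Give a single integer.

Click 1 (0,4) count=0: revealed 4 new [(0,3) (0,4) (1,3) (1,4)] -> total=4
Click 2 (0,1) count=1: revealed 1 new [(0,1)] -> total=5

Answer: 5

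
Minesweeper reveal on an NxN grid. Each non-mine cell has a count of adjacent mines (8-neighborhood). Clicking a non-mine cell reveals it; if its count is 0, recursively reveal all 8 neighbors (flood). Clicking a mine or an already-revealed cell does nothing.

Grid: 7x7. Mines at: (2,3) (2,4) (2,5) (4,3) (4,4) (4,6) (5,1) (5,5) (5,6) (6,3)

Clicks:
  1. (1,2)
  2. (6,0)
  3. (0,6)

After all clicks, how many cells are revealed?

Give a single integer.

Answer: 24

Derivation:
Click 1 (1,2) count=1: revealed 1 new [(1,2)] -> total=1
Click 2 (6,0) count=1: revealed 1 new [(6,0)] -> total=2
Click 3 (0,6) count=0: revealed 22 new [(0,0) (0,1) (0,2) (0,3) (0,4) (0,5) (0,6) (1,0) (1,1) (1,3) (1,4) (1,5) (1,6) (2,0) (2,1) (2,2) (3,0) (3,1) (3,2) (4,0) (4,1) (4,2)] -> total=24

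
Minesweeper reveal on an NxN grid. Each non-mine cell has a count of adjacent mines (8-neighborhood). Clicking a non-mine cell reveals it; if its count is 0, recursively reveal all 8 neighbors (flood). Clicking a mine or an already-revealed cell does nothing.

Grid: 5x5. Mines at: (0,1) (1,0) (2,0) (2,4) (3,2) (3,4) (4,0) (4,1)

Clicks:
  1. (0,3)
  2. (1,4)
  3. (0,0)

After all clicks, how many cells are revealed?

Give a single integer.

Click 1 (0,3) count=0: revealed 6 new [(0,2) (0,3) (0,4) (1,2) (1,3) (1,4)] -> total=6
Click 2 (1,4) count=1: revealed 0 new [(none)] -> total=6
Click 3 (0,0) count=2: revealed 1 new [(0,0)] -> total=7

Answer: 7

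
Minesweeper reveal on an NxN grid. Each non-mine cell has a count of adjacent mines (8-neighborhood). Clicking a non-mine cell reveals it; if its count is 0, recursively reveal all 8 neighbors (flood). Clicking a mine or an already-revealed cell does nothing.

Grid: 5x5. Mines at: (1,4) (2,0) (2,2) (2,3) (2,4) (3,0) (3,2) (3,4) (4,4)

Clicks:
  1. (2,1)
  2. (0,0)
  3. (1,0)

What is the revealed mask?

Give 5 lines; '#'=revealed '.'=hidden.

Answer: ####.
####.
.#...
.....
.....

Derivation:
Click 1 (2,1) count=4: revealed 1 new [(2,1)] -> total=1
Click 2 (0,0) count=0: revealed 8 new [(0,0) (0,1) (0,2) (0,3) (1,0) (1,1) (1,2) (1,3)] -> total=9
Click 3 (1,0) count=1: revealed 0 new [(none)] -> total=9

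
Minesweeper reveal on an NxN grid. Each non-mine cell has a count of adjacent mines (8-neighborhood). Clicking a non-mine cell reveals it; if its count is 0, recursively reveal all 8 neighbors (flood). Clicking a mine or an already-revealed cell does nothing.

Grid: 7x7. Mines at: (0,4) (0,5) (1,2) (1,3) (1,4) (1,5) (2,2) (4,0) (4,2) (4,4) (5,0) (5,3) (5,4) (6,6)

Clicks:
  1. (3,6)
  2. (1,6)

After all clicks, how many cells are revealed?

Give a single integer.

Click 1 (3,6) count=0: revealed 8 new [(2,5) (2,6) (3,5) (3,6) (4,5) (4,6) (5,5) (5,6)] -> total=8
Click 2 (1,6) count=2: revealed 1 new [(1,6)] -> total=9

Answer: 9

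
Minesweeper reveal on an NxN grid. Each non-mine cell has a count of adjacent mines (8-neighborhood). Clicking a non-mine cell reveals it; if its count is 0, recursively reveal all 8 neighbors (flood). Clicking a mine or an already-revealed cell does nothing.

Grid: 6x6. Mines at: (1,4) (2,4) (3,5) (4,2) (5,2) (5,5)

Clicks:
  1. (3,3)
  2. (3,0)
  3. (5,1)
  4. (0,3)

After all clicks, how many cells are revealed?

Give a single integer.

Click 1 (3,3) count=2: revealed 1 new [(3,3)] -> total=1
Click 2 (3,0) count=0: revealed 19 new [(0,0) (0,1) (0,2) (0,3) (1,0) (1,1) (1,2) (1,3) (2,0) (2,1) (2,2) (2,3) (3,0) (3,1) (3,2) (4,0) (4,1) (5,0) (5,1)] -> total=20
Click 3 (5,1) count=2: revealed 0 new [(none)] -> total=20
Click 4 (0,3) count=1: revealed 0 new [(none)] -> total=20

Answer: 20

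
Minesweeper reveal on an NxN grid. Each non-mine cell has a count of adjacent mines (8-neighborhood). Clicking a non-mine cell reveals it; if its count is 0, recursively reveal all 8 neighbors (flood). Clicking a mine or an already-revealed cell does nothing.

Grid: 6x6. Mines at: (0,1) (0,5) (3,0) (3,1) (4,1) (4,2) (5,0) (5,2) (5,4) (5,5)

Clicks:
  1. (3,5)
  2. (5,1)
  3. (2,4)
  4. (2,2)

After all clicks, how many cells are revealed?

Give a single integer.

Click 1 (3,5) count=0: revealed 18 new [(0,2) (0,3) (0,4) (1,2) (1,3) (1,4) (1,5) (2,2) (2,3) (2,4) (2,5) (3,2) (3,3) (3,4) (3,5) (4,3) (4,4) (4,5)] -> total=18
Click 2 (5,1) count=4: revealed 1 new [(5,1)] -> total=19
Click 3 (2,4) count=0: revealed 0 new [(none)] -> total=19
Click 4 (2,2) count=1: revealed 0 new [(none)] -> total=19

Answer: 19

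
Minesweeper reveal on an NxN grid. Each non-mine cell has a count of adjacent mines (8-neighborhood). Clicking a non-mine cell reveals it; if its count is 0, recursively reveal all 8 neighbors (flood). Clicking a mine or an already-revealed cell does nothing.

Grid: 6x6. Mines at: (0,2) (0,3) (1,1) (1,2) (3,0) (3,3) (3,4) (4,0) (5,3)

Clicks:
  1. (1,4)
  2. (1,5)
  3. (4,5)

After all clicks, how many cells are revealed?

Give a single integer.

Answer: 7

Derivation:
Click 1 (1,4) count=1: revealed 1 new [(1,4)] -> total=1
Click 2 (1,5) count=0: revealed 5 new [(0,4) (0,5) (1,5) (2,4) (2,5)] -> total=6
Click 3 (4,5) count=1: revealed 1 new [(4,5)] -> total=7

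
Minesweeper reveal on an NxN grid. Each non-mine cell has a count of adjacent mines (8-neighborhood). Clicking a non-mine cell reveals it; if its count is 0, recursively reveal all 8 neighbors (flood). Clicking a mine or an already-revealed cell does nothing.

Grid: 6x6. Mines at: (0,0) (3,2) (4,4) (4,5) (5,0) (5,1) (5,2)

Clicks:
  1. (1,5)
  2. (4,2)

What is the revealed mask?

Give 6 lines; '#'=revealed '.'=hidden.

Click 1 (1,5) count=0: revealed 18 new [(0,1) (0,2) (0,3) (0,4) (0,5) (1,1) (1,2) (1,3) (1,4) (1,5) (2,1) (2,2) (2,3) (2,4) (2,5) (3,3) (3,4) (3,5)] -> total=18
Click 2 (4,2) count=3: revealed 1 new [(4,2)] -> total=19

Answer: .#####
.#####
.#####
...###
..#...
......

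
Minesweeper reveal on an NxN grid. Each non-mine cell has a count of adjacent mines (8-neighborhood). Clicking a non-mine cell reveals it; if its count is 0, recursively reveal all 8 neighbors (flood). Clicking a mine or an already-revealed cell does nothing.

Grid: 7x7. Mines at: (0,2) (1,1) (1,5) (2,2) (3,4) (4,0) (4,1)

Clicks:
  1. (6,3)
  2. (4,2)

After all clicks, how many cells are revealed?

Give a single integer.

Click 1 (6,3) count=0: revealed 23 new [(2,5) (2,6) (3,5) (3,6) (4,2) (4,3) (4,4) (4,5) (4,6) (5,0) (5,1) (5,2) (5,3) (5,4) (5,5) (5,6) (6,0) (6,1) (6,2) (6,3) (6,4) (6,5) (6,6)] -> total=23
Click 2 (4,2) count=1: revealed 0 new [(none)] -> total=23

Answer: 23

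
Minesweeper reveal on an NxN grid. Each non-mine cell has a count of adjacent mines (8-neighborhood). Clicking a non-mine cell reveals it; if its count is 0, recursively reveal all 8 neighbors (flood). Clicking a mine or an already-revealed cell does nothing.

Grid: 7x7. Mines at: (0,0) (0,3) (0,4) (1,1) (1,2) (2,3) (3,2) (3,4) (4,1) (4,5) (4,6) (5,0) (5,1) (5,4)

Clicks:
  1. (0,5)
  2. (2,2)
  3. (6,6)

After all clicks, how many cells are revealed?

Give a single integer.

Answer: 6

Derivation:
Click 1 (0,5) count=1: revealed 1 new [(0,5)] -> total=1
Click 2 (2,2) count=4: revealed 1 new [(2,2)] -> total=2
Click 3 (6,6) count=0: revealed 4 new [(5,5) (5,6) (6,5) (6,6)] -> total=6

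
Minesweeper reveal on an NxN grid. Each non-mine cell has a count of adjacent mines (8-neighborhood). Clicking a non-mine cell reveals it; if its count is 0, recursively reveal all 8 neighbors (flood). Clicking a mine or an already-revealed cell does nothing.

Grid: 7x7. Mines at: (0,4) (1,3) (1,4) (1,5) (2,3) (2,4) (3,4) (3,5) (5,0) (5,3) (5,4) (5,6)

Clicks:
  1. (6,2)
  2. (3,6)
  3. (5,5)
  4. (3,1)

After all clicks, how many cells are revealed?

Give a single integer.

Answer: 18

Derivation:
Click 1 (6,2) count=1: revealed 1 new [(6,2)] -> total=1
Click 2 (3,6) count=1: revealed 1 new [(3,6)] -> total=2
Click 3 (5,5) count=2: revealed 1 new [(5,5)] -> total=3
Click 4 (3,1) count=0: revealed 15 new [(0,0) (0,1) (0,2) (1,0) (1,1) (1,2) (2,0) (2,1) (2,2) (3,0) (3,1) (3,2) (4,0) (4,1) (4,2)] -> total=18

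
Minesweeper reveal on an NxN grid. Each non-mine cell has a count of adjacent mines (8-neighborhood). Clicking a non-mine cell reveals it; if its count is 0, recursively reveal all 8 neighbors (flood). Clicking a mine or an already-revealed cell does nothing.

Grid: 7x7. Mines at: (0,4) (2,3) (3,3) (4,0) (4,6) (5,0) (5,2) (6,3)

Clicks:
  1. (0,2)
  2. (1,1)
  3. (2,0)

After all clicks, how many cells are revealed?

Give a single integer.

Answer: 14

Derivation:
Click 1 (0,2) count=0: revealed 14 new [(0,0) (0,1) (0,2) (0,3) (1,0) (1,1) (1,2) (1,3) (2,0) (2,1) (2,2) (3,0) (3,1) (3,2)] -> total=14
Click 2 (1,1) count=0: revealed 0 new [(none)] -> total=14
Click 3 (2,0) count=0: revealed 0 new [(none)] -> total=14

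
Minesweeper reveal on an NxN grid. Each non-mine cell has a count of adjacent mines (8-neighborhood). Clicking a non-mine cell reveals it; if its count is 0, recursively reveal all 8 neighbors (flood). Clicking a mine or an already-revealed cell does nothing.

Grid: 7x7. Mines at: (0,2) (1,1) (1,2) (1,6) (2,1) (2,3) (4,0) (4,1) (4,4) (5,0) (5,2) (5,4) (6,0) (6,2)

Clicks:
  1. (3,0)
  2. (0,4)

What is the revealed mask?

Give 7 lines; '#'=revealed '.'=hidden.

Answer: ...###.
...###.
.......
#......
.......
.......
.......

Derivation:
Click 1 (3,0) count=3: revealed 1 new [(3,0)] -> total=1
Click 2 (0,4) count=0: revealed 6 new [(0,3) (0,4) (0,5) (1,3) (1,4) (1,5)] -> total=7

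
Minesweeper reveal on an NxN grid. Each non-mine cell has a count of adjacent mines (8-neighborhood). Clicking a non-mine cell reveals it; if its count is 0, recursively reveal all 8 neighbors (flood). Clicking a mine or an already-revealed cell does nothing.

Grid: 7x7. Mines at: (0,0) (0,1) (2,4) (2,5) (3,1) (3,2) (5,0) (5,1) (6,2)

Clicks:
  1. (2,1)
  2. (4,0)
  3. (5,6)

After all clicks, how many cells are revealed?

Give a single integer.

Answer: 18

Derivation:
Click 1 (2,1) count=2: revealed 1 new [(2,1)] -> total=1
Click 2 (4,0) count=3: revealed 1 new [(4,0)] -> total=2
Click 3 (5,6) count=0: revealed 16 new [(3,3) (3,4) (3,5) (3,6) (4,3) (4,4) (4,5) (4,6) (5,3) (5,4) (5,5) (5,6) (6,3) (6,4) (6,5) (6,6)] -> total=18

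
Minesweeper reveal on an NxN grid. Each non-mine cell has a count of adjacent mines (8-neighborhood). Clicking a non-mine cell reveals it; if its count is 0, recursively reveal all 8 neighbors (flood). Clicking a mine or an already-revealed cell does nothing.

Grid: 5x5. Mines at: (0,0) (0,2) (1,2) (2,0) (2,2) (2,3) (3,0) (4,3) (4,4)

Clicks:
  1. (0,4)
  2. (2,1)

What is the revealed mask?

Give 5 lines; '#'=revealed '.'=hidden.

Click 1 (0,4) count=0: revealed 4 new [(0,3) (0,4) (1,3) (1,4)] -> total=4
Click 2 (2,1) count=4: revealed 1 new [(2,1)] -> total=5

Answer: ...##
...##
.#...
.....
.....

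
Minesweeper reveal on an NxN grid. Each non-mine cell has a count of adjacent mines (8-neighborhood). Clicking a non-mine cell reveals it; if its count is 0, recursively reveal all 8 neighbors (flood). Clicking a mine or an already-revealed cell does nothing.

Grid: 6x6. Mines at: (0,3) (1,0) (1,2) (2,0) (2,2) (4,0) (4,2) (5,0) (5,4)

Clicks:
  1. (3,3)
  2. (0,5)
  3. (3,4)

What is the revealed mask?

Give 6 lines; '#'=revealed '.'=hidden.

Answer: ....##
...###
...###
...###
...###
......

Derivation:
Click 1 (3,3) count=2: revealed 1 new [(3,3)] -> total=1
Click 2 (0,5) count=0: revealed 13 new [(0,4) (0,5) (1,3) (1,4) (1,5) (2,3) (2,4) (2,5) (3,4) (3,5) (4,3) (4,4) (4,5)] -> total=14
Click 3 (3,4) count=0: revealed 0 new [(none)] -> total=14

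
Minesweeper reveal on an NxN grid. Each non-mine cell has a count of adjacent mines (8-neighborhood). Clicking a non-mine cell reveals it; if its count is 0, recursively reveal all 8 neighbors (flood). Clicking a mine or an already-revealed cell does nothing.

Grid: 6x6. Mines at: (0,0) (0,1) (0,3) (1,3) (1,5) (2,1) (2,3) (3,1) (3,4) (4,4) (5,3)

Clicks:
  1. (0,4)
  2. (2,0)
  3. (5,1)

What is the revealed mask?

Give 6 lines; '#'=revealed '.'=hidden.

Answer: ....#.
......
#.....
......
###...
###...

Derivation:
Click 1 (0,4) count=3: revealed 1 new [(0,4)] -> total=1
Click 2 (2,0) count=2: revealed 1 new [(2,0)] -> total=2
Click 3 (5,1) count=0: revealed 6 new [(4,0) (4,1) (4,2) (5,0) (5,1) (5,2)] -> total=8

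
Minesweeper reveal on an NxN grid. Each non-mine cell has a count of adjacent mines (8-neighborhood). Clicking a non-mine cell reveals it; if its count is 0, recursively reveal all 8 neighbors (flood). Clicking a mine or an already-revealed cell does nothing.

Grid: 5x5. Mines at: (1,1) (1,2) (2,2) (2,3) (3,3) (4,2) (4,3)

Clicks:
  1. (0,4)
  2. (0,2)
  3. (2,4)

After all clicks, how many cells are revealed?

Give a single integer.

Click 1 (0,4) count=0: revealed 4 new [(0,3) (0,4) (1,3) (1,4)] -> total=4
Click 2 (0,2) count=2: revealed 1 new [(0,2)] -> total=5
Click 3 (2,4) count=2: revealed 1 new [(2,4)] -> total=6

Answer: 6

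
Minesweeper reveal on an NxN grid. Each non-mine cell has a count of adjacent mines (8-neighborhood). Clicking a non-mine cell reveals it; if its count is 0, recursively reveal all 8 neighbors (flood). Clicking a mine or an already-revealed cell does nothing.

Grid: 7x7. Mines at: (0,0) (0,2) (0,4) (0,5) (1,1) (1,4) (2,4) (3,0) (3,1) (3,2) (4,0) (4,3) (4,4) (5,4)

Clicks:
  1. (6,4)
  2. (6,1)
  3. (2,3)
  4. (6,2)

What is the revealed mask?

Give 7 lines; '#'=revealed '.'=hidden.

Answer: .......
.......
...#...
.......
.......
####...
#####..

Derivation:
Click 1 (6,4) count=1: revealed 1 new [(6,4)] -> total=1
Click 2 (6,1) count=0: revealed 8 new [(5,0) (5,1) (5,2) (5,3) (6,0) (6,1) (6,2) (6,3)] -> total=9
Click 3 (2,3) count=3: revealed 1 new [(2,3)] -> total=10
Click 4 (6,2) count=0: revealed 0 new [(none)] -> total=10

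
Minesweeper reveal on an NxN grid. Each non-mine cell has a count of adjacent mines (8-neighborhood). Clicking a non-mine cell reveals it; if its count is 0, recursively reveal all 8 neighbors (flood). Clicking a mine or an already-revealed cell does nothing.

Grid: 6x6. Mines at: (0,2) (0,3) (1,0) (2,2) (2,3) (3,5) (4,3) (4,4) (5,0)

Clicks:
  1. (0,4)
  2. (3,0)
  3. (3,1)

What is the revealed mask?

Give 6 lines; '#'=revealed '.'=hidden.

Click 1 (0,4) count=1: revealed 1 new [(0,4)] -> total=1
Click 2 (3,0) count=0: revealed 6 new [(2,0) (2,1) (3,0) (3,1) (4,0) (4,1)] -> total=7
Click 3 (3,1) count=1: revealed 0 new [(none)] -> total=7

Answer: ....#.
......
##....
##....
##....
......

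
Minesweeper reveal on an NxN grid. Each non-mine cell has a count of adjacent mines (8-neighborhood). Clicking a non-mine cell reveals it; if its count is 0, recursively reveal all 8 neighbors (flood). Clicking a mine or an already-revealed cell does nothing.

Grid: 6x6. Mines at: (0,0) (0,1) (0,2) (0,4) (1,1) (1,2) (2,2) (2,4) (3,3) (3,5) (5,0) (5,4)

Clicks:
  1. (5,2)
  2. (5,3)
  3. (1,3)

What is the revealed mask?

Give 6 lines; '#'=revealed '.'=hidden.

Answer: ......
...#..
......
......
.###..
.###..

Derivation:
Click 1 (5,2) count=0: revealed 6 new [(4,1) (4,2) (4,3) (5,1) (5,2) (5,3)] -> total=6
Click 2 (5,3) count=1: revealed 0 new [(none)] -> total=6
Click 3 (1,3) count=5: revealed 1 new [(1,3)] -> total=7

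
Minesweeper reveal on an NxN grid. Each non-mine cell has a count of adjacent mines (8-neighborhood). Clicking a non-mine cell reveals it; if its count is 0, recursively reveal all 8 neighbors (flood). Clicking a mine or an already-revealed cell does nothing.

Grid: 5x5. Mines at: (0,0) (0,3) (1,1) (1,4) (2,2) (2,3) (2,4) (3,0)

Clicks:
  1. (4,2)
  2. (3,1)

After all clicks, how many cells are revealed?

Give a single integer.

Answer: 8

Derivation:
Click 1 (4,2) count=0: revealed 8 new [(3,1) (3,2) (3,3) (3,4) (4,1) (4,2) (4,3) (4,4)] -> total=8
Click 2 (3,1) count=2: revealed 0 new [(none)] -> total=8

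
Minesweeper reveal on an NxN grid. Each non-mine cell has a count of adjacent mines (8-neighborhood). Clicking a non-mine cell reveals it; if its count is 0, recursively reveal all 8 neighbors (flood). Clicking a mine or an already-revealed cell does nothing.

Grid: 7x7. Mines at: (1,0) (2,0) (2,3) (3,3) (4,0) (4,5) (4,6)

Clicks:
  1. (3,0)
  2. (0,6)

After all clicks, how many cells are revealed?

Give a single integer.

Answer: 19

Derivation:
Click 1 (3,0) count=2: revealed 1 new [(3,0)] -> total=1
Click 2 (0,6) count=0: revealed 18 new [(0,1) (0,2) (0,3) (0,4) (0,5) (0,6) (1,1) (1,2) (1,3) (1,4) (1,5) (1,6) (2,4) (2,5) (2,6) (3,4) (3,5) (3,6)] -> total=19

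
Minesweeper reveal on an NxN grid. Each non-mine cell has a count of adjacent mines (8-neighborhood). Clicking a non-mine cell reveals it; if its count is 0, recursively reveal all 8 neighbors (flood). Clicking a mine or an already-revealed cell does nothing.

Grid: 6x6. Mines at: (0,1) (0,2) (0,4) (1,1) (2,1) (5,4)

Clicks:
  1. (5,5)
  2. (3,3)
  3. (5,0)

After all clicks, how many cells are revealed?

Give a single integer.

Click 1 (5,5) count=1: revealed 1 new [(5,5)] -> total=1
Click 2 (3,3) count=0: revealed 24 new [(1,2) (1,3) (1,4) (1,5) (2,2) (2,3) (2,4) (2,5) (3,0) (3,1) (3,2) (3,3) (3,4) (3,5) (4,0) (4,1) (4,2) (4,3) (4,4) (4,5) (5,0) (5,1) (5,2) (5,3)] -> total=25
Click 3 (5,0) count=0: revealed 0 new [(none)] -> total=25

Answer: 25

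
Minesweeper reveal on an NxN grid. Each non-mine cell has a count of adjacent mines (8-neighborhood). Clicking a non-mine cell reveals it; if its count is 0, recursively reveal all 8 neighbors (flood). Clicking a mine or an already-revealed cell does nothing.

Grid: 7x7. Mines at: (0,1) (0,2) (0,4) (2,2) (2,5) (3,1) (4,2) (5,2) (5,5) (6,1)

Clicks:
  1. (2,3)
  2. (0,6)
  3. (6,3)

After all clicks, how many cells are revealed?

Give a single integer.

Answer: 6

Derivation:
Click 1 (2,3) count=1: revealed 1 new [(2,3)] -> total=1
Click 2 (0,6) count=0: revealed 4 new [(0,5) (0,6) (1,5) (1,6)] -> total=5
Click 3 (6,3) count=1: revealed 1 new [(6,3)] -> total=6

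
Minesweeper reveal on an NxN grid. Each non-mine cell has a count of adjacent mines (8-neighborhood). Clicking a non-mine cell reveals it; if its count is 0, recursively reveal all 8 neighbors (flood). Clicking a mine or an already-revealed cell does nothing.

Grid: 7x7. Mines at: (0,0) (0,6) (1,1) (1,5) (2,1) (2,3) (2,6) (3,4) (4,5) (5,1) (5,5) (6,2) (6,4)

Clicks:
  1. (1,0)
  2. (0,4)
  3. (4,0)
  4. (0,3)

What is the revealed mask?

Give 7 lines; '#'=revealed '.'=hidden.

Answer: ..###..
#.###..
.......
.......
#......
.......
.......

Derivation:
Click 1 (1,0) count=3: revealed 1 new [(1,0)] -> total=1
Click 2 (0,4) count=1: revealed 1 new [(0,4)] -> total=2
Click 3 (4,0) count=1: revealed 1 new [(4,0)] -> total=3
Click 4 (0,3) count=0: revealed 5 new [(0,2) (0,3) (1,2) (1,3) (1,4)] -> total=8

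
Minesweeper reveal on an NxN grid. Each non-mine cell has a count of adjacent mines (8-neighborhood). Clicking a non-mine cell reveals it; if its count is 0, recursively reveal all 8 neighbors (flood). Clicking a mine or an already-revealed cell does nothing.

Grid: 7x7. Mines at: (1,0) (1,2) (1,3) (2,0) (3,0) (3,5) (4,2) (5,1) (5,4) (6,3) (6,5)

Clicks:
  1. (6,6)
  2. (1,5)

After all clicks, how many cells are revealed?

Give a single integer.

Click 1 (6,6) count=1: revealed 1 new [(6,6)] -> total=1
Click 2 (1,5) count=0: revealed 9 new [(0,4) (0,5) (0,6) (1,4) (1,5) (1,6) (2,4) (2,5) (2,6)] -> total=10

Answer: 10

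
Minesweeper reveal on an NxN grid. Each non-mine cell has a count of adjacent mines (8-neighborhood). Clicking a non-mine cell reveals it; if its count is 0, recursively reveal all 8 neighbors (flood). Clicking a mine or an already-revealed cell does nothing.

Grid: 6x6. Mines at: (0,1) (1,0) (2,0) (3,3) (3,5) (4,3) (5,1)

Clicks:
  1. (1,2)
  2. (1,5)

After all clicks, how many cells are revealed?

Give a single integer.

Answer: 12

Derivation:
Click 1 (1,2) count=1: revealed 1 new [(1,2)] -> total=1
Click 2 (1,5) count=0: revealed 11 new [(0,2) (0,3) (0,4) (0,5) (1,3) (1,4) (1,5) (2,2) (2,3) (2,4) (2,5)] -> total=12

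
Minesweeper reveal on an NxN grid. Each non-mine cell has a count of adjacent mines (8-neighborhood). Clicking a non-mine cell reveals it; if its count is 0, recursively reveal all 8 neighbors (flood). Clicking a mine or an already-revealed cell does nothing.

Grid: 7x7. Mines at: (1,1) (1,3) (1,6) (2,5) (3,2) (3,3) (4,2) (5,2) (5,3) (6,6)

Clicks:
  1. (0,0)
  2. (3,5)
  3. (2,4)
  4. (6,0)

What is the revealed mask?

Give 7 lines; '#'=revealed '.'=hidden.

Answer: #......
.......
##..#..
##...#.
##.....
##.....
##.....

Derivation:
Click 1 (0,0) count=1: revealed 1 new [(0,0)] -> total=1
Click 2 (3,5) count=1: revealed 1 new [(3,5)] -> total=2
Click 3 (2,4) count=3: revealed 1 new [(2,4)] -> total=3
Click 4 (6,0) count=0: revealed 10 new [(2,0) (2,1) (3,0) (3,1) (4,0) (4,1) (5,0) (5,1) (6,0) (6,1)] -> total=13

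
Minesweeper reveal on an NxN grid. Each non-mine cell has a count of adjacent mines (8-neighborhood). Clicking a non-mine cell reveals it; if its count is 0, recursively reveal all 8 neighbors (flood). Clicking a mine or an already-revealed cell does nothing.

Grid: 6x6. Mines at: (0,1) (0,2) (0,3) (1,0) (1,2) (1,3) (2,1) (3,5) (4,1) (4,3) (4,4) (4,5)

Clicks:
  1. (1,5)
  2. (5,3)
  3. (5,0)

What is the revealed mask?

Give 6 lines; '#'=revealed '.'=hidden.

Answer: ....##
....##
....##
......
......
#..#..

Derivation:
Click 1 (1,5) count=0: revealed 6 new [(0,4) (0,5) (1,4) (1,5) (2,4) (2,5)] -> total=6
Click 2 (5,3) count=2: revealed 1 new [(5,3)] -> total=7
Click 3 (5,0) count=1: revealed 1 new [(5,0)] -> total=8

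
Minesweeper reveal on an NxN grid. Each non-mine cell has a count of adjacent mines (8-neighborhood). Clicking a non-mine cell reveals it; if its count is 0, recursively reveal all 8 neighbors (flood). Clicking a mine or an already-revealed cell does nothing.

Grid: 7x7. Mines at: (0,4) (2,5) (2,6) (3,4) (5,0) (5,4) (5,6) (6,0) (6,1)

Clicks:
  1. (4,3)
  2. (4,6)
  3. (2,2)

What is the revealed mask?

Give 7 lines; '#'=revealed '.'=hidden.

Click 1 (4,3) count=2: revealed 1 new [(4,3)] -> total=1
Click 2 (4,6) count=1: revealed 1 new [(4,6)] -> total=2
Click 3 (2,2) count=0: revealed 22 new [(0,0) (0,1) (0,2) (0,3) (1,0) (1,1) (1,2) (1,3) (2,0) (2,1) (2,2) (2,3) (3,0) (3,1) (3,2) (3,3) (4,0) (4,1) (4,2) (5,1) (5,2) (5,3)] -> total=24

Answer: ####...
####...
####...
####...
####..#
.###...
.......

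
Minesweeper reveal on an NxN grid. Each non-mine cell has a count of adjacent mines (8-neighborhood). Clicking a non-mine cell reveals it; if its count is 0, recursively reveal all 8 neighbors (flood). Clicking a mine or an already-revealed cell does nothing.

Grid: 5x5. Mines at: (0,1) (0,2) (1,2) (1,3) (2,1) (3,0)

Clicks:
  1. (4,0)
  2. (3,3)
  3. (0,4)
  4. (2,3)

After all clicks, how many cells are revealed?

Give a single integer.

Click 1 (4,0) count=1: revealed 1 new [(4,0)] -> total=1
Click 2 (3,3) count=0: revealed 11 new [(2,2) (2,3) (2,4) (3,1) (3,2) (3,3) (3,4) (4,1) (4,2) (4,3) (4,4)] -> total=12
Click 3 (0,4) count=1: revealed 1 new [(0,4)] -> total=13
Click 4 (2,3) count=2: revealed 0 new [(none)] -> total=13

Answer: 13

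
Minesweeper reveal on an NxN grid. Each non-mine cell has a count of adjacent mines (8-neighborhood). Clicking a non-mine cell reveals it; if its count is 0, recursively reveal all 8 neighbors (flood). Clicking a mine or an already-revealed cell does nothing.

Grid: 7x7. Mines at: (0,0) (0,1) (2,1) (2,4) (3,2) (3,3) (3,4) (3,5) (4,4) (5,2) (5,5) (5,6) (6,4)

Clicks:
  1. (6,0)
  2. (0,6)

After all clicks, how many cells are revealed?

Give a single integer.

Answer: 20

Derivation:
Click 1 (6,0) count=0: revealed 8 new [(3,0) (3,1) (4,0) (4,1) (5,0) (5,1) (6,0) (6,1)] -> total=8
Click 2 (0,6) count=0: revealed 12 new [(0,2) (0,3) (0,4) (0,5) (0,6) (1,2) (1,3) (1,4) (1,5) (1,6) (2,5) (2,6)] -> total=20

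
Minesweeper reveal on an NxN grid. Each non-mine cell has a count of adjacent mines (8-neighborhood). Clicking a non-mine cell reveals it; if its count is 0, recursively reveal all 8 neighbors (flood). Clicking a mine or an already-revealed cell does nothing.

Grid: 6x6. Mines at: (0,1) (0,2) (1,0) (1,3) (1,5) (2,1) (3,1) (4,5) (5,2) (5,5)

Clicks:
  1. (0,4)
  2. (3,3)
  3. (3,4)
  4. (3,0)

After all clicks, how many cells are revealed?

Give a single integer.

Click 1 (0,4) count=2: revealed 1 new [(0,4)] -> total=1
Click 2 (3,3) count=0: revealed 9 new [(2,2) (2,3) (2,4) (3,2) (3,3) (3,4) (4,2) (4,3) (4,4)] -> total=10
Click 3 (3,4) count=1: revealed 0 new [(none)] -> total=10
Click 4 (3,0) count=2: revealed 1 new [(3,0)] -> total=11

Answer: 11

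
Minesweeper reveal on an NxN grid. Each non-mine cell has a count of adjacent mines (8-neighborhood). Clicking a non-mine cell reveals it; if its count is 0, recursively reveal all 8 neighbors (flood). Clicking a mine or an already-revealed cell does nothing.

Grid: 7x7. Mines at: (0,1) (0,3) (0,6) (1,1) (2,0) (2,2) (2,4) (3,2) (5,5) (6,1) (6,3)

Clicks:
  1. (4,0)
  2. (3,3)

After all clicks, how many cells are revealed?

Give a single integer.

Answer: 7

Derivation:
Click 1 (4,0) count=0: revealed 6 new [(3,0) (3,1) (4,0) (4,1) (5,0) (5,1)] -> total=6
Click 2 (3,3) count=3: revealed 1 new [(3,3)] -> total=7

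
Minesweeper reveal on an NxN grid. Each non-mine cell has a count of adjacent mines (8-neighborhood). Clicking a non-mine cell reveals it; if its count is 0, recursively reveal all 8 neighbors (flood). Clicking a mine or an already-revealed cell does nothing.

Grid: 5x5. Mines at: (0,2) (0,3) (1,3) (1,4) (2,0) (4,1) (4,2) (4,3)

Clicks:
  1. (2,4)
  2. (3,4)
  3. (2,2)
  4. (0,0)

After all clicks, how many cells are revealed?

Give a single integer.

Answer: 7

Derivation:
Click 1 (2,4) count=2: revealed 1 new [(2,4)] -> total=1
Click 2 (3,4) count=1: revealed 1 new [(3,4)] -> total=2
Click 3 (2,2) count=1: revealed 1 new [(2,2)] -> total=3
Click 4 (0,0) count=0: revealed 4 new [(0,0) (0,1) (1,0) (1,1)] -> total=7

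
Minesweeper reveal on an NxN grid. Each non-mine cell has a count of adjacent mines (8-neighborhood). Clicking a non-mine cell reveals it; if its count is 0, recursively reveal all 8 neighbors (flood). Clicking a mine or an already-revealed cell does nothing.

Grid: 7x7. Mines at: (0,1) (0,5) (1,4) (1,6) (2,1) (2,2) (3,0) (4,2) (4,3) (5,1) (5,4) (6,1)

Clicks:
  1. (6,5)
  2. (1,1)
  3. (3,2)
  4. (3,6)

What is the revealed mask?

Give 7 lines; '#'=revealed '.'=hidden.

Click 1 (6,5) count=1: revealed 1 new [(6,5)] -> total=1
Click 2 (1,1) count=3: revealed 1 new [(1,1)] -> total=2
Click 3 (3,2) count=4: revealed 1 new [(3,2)] -> total=3
Click 4 (3,6) count=0: revealed 12 new [(2,4) (2,5) (2,6) (3,4) (3,5) (3,6) (4,4) (4,5) (4,6) (5,5) (5,6) (6,6)] -> total=15

Answer: .......
.#.....
....###
..#.###
....###
.....##
.....##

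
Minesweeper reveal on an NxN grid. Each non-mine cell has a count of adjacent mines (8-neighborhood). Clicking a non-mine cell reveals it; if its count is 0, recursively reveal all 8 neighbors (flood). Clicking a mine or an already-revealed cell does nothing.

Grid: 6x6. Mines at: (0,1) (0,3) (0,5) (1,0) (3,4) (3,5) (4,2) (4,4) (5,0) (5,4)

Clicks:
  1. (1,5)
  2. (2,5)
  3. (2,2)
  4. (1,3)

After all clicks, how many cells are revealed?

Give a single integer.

Click 1 (1,5) count=1: revealed 1 new [(1,5)] -> total=1
Click 2 (2,5) count=2: revealed 1 new [(2,5)] -> total=2
Click 3 (2,2) count=0: revealed 9 new [(1,1) (1,2) (1,3) (2,1) (2,2) (2,3) (3,1) (3,2) (3,3)] -> total=11
Click 4 (1,3) count=1: revealed 0 new [(none)] -> total=11

Answer: 11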